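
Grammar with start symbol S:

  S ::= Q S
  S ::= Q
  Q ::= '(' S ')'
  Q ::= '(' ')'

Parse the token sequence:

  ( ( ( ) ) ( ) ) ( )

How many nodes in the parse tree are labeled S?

5

[S [Q ( [S [Q ( [S [Q ( )]] )] [S [Q ( )]]] )] [S [Q ( )]]]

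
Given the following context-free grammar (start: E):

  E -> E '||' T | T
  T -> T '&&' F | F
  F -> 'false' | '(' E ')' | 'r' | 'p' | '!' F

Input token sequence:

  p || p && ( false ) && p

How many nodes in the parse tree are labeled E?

[E [E [T [F p]]] || [T [T [T [F p]] && [F ( [E [T [F false]]] )]] && [F p]]]

3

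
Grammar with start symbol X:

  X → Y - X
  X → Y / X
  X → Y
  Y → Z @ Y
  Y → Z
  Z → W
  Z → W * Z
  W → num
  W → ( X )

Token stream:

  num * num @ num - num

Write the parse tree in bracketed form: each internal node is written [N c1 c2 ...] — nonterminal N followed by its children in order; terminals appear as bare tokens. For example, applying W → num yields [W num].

X
Y - X
Z @ Y - X
W * Z @ Y - X
num * Z @ Y - X
num * W @ Y - X
num * num @ Y - X
num * num @ Z - X
num * num @ W - X
num * num @ num - X
num * num @ num - Y
num * num @ num - Z
num * num @ num - W
num * num @ num - num

[X [Y [Z [W num] * [Z [W num]]] @ [Y [Z [W num]]]] - [X [Y [Z [W num]]]]]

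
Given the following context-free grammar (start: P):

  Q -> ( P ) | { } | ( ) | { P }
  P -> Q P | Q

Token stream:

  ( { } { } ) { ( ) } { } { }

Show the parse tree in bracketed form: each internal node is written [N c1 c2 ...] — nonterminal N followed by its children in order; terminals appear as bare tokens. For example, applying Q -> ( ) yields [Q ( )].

[P [Q ( [P [Q { }] [P [Q { }]]] )] [P [Q { [P [Q ( )]] }] [P [Q { }] [P [Q { }]]]]]

P
Q P
( P ) P
( Q P ) P
( { } P ) P
( { } Q ) P
( { } { } ) P
( { } { } ) Q P
( { } { } ) { P } P
( { } { } ) { Q } P
( { } { } ) { ( ) } P
( { } { } ) { ( ) } Q P
( { } { } ) { ( ) } { } P
( { } { } ) { ( ) } { } Q
( { } { } ) { ( ) } { } { }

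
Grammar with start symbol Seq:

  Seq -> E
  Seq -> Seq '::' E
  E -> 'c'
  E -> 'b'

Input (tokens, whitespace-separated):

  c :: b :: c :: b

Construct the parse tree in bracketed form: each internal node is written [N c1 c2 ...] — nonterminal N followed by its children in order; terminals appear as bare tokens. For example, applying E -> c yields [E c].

[Seq [Seq [Seq [Seq [E c]] :: [E b]] :: [E c]] :: [E b]]

Seq
Seq :: E
Seq :: E :: E
Seq :: E :: E :: E
E :: E :: E :: E
c :: E :: E :: E
c :: b :: E :: E
c :: b :: c :: E
c :: b :: c :: b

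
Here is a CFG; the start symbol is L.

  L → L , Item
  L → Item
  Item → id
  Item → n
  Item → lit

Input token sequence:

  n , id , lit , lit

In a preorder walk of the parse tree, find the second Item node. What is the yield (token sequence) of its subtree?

id

[L [L [L [L [Item n]] , [Item id]] , [Item lit]] , [Item lit]]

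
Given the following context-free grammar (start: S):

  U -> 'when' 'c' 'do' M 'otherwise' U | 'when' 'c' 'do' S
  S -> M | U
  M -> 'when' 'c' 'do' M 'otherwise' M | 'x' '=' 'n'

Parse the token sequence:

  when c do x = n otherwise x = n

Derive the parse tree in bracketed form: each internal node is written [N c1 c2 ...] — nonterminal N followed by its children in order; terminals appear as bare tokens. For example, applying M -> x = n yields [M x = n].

S
M
when c do M otherwise M
when c do x = n otherwise M
when c do x = n otherwise x = n

[S [M when c do [M x = n] otherwise [M x = n]]]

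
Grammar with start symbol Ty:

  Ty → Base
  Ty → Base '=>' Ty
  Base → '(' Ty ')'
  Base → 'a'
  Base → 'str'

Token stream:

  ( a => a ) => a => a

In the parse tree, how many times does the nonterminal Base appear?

[Ty [Base ( [Ty [Base a] => [Ty [Base a]]] )] => [Ty [Base a] => [Ty [Base a]]]]

5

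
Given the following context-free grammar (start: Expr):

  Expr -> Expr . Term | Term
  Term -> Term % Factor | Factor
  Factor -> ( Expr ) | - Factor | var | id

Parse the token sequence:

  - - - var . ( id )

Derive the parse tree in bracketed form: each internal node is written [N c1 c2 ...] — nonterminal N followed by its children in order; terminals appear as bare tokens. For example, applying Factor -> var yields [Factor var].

Expr
Expr . Term
Term . Term
Factor . Term
- Factor . Term
- - Factor . Term
- - - Factor . Term
- - - var . Term
- - - var . Factor
- - - var . ( Expr )
- - - var . ( Term )
- - - var . ( Factor )
- - - var . ( id )

[Expr [Expr [Term [Factor - [Factor - [Factor - [Factor var]]]]]] . [Term [Factor ( [Expr [Term [Factor id]]] )]]]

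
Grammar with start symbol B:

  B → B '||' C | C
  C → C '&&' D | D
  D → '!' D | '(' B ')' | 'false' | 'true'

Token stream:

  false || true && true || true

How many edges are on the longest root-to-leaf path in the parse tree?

[B [B [B [C [D false]]] || [C [C [D true]] && [D true]]] || [C [D true]]]

5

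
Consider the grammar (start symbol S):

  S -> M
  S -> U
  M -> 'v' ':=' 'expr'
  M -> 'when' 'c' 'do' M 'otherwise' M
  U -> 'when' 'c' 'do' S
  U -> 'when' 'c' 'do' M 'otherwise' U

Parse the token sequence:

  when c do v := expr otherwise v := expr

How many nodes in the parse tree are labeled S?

1

[S [M when c do [M v := expr] otherwise [M v := expr]]]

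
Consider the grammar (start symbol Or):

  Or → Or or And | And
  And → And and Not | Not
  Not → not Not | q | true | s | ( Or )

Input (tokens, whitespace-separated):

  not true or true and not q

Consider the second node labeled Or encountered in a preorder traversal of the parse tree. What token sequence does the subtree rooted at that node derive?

[Or [Or [And [Not not [Not true]]]] or [And [And [Not true]] and [Not not [Not q]]]]

not true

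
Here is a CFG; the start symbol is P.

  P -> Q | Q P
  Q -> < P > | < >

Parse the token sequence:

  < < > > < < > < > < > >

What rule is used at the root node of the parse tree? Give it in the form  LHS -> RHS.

P -> Q P

[P [Q < [P [Q < >]] >] [P [Q < [P [Q < >] [P [Q < >] [P [Q < >]]]] >]]]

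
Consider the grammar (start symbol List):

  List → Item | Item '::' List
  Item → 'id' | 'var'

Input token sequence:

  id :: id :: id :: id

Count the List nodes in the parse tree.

4

[List [Item id] :: [List [Item id] :: [List [Item id] :: [List [Item id]]]]]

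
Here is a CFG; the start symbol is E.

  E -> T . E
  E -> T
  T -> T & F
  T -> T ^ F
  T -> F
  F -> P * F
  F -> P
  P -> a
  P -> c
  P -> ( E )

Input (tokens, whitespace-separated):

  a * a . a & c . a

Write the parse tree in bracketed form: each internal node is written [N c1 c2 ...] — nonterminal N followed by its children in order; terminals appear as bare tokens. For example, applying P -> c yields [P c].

E
T . E
F . E
P * F . E
a * F . E
a * P . E
a * a . E
a * a . T . E
a * a . T & F . E
a * a . F & F . E
a * a . P & F . E
a * a . a & F . E
a * a . a & P . E
a * a . a & c . E
a * a . a & c . T
a * a . a & c . F
a * a . a & c . P
a * a . a & c . a

[E [T [F [P a] * [F [P a]]]] . [E [T [T [F [P a]]] & [F [P c]]] . [E [T [F [P a]]]]]]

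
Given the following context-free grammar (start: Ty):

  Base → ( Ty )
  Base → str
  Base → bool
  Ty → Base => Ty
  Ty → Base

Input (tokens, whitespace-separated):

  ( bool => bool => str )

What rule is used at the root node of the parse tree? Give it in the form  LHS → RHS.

Ty → Base

[Ty [Base ( [Ty [Base bool] => [Ty [Base bool] => [Ty [Base str]]]] )]]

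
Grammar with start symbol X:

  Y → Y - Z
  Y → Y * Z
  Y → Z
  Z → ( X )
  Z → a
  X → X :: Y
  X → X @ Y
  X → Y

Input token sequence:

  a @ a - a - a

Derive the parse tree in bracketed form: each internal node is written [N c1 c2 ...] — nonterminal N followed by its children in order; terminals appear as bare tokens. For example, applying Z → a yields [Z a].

[X [X [Y [Z a]]] @ [Y [Y [Y [Z a]] - [Z a]] - [Z a]]]

X
X @ Y
Y @ Y
Z @ Y
a @ Y
a @ Y - Z
a @ Y - Z - Z
a @ Z - Z - Z
a @ a - Z - Z
a @ a - a - Z
a @ a - a - a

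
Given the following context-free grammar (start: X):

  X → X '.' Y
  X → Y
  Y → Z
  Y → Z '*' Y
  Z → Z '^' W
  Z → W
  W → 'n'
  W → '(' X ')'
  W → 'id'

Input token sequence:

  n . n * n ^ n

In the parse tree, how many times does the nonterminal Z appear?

4

[X [X [Y [Z [W n]]]] . [Y [Z [W n]] * [Y [Z [Z [W n]] ^ [W n]]]]]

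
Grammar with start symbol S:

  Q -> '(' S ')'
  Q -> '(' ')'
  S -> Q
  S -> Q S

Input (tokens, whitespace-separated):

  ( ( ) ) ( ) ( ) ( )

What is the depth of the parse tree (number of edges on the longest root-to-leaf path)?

5

[S [Q ( [S [Q ( )]] )] [S [Q ( )] [S [Q ( )] [S [Q ( )]]]]]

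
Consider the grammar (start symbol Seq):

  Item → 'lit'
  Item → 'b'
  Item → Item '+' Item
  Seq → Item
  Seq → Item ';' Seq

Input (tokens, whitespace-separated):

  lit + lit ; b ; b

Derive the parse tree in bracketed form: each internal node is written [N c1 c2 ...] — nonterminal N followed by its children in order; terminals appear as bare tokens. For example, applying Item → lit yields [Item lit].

[Seq [Item [Item lit] + [Item lit]] ; [Seq [Item b] ; [Seq [Item b]]]]

Seq
Item ; Seq
Item + Item ; Seq
lit + Item ; Seq
lit + lit ; Seq
lit + lit ; Item ; Seq
lit + lit ; b ; Seq
lit + lit ; b ; Item
lit + lit ; b ; b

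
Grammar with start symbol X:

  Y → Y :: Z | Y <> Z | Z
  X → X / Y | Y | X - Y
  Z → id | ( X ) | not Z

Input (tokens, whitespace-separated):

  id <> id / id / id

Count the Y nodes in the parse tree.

4

[X [X [X [Y [Y [Z id]] <> [Z id]]] / [Y [Z id]]] / [Y [Z id]]]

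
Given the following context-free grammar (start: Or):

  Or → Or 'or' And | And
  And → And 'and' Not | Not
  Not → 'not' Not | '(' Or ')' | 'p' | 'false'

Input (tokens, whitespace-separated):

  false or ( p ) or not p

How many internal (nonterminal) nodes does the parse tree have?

13

[Or [Or [Or [And [Not false]]] or [And [Not ( [Or [And [Not p]]] )]]] or [And [Not not [Not p]]]]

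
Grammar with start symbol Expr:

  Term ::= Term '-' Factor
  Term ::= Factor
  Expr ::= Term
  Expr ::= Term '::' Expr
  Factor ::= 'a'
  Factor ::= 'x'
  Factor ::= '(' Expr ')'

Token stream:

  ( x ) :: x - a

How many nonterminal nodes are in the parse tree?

11

[Expr [Term [Factor ( [Expr [Term [Factor x]]] )]] :: [Expr [Term [Term [Factor x]] - [Factor a]]]]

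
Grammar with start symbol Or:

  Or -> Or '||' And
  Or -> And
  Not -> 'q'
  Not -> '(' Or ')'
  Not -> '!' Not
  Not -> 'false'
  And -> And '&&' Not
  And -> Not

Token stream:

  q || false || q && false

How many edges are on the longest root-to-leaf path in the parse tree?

[Or [Or [Or [And [Not q]]] || [And [Not false]]] || [And [And [Not q]] && [Not false]]]

5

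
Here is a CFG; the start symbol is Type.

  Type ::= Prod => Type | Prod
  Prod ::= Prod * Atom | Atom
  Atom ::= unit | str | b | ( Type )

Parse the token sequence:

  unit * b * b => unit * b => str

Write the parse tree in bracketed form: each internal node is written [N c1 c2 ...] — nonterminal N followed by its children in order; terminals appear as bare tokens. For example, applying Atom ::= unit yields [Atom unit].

[Type [Prod [Prod [Prod [Atom unit]] * [Atom b]] * [Atom b]] => [Type [Prod [Prod [Atom unit]] * [Atom b]] => [Type [Prod [Atom str]]]]]

Type
Prod => Type
Prod * Atom => Type
Prod * Atom * Atom => Type
Atom * Atom * Atom => Type
unit * Atom * Atom => Type
unit * b * Atom => Type
unit * b * b => Type
unit * b * b => Prod => Type
unit * b * b => Prod * Atom => Type
unit * b * b => Atom * Atom => Type
unit * b * b => unit * Atom => Type
unit * b * b => unit * b => Type
unit * b * b => unit * b => Prod
unit * b * b => unit * b => Atom
unit * b * b => unit * b => str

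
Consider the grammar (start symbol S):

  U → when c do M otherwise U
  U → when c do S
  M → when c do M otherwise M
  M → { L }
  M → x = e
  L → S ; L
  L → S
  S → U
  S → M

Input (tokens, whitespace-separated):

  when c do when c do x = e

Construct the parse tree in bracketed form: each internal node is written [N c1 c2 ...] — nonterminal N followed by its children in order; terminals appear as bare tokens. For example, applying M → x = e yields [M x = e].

S
U
when c do S
when c do U
when c do when c do S
when c do when c do M
when c do when c do x = e

[S [U when c do [S [U when c do [S [M x = e]]]]]]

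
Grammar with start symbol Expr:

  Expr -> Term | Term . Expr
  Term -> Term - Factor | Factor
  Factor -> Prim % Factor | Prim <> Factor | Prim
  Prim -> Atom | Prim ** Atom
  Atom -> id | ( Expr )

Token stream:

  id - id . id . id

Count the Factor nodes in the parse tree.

4

[Expr [Term [Term [Factor [Prim [Atom id]]]] - [Factor [Prim [Atom id]]]] . [Expr [Term [Factor [Prim [Atom id]]]] . [Expr [Term [Factor [Prim [Atom id]]]]]]]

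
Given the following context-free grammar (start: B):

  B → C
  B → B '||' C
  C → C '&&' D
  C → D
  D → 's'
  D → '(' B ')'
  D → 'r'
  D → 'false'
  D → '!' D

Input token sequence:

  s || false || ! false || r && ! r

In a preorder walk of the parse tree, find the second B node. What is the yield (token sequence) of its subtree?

[B [B [B [B [C [D s]]] || [C [D false]]] || [C [D ! [D false]]]] || [C [C [D r]] && [D ! [D r]]]]

s || false || ! false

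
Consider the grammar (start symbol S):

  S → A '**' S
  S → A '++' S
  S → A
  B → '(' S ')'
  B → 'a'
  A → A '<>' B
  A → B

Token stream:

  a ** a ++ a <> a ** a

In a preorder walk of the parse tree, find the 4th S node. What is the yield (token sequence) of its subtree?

[S [A [B a]] ** [S [A [B a]] ++ [S [A [A [B a]] <> [B a]] ** [S [A [B a]]]]]]

a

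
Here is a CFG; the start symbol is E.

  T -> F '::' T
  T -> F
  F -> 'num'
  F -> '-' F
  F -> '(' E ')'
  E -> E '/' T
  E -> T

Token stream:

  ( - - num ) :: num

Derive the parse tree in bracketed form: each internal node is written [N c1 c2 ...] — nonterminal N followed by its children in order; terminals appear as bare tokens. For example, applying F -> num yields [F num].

E
T
F :: T
( E ) :: T
( T ) :: T
( F ) :: T
( - F ) :: T
( - - F ) :: T
( - - num ) :: T
( - - num ) :: F
( - - num ) :: num

[E [T [F ( [E [T [F - [F - [F num]]]]] )] :: [T [F num]]]]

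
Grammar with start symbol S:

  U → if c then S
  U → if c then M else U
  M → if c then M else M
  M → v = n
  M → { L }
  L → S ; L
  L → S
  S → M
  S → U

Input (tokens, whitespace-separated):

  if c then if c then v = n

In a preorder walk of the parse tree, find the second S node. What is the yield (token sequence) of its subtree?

[S [U if c then [S [U if c then [S [M v = n]]]]]]

if c then v = n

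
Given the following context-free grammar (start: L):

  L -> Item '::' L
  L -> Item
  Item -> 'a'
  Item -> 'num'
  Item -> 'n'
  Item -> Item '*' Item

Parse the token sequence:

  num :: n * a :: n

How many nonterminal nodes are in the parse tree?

[L [Item num] :: [L [Item [Item n] * [Item a]] :: [L [Item n]]]]

8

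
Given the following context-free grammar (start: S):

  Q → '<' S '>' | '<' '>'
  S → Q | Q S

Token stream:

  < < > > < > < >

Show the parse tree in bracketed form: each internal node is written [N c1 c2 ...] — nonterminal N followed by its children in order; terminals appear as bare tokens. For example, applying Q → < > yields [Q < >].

S
Q S
< S > S
< Q > S
< < > > S
< < > > Q S
< < > > < > S
< < > > < > Q
< < > > < > < >

[S [Q < [S [Q < >]] >] [S [Q < >] [S [Q < >]]]]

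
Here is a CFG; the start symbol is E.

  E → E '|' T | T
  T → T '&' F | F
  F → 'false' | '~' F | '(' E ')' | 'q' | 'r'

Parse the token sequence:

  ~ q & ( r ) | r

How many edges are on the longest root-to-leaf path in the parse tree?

[E [E [T [T [F ~ [F q]]] & [F ( [E [T [F r]]] )]]] | [T [F r]]]

7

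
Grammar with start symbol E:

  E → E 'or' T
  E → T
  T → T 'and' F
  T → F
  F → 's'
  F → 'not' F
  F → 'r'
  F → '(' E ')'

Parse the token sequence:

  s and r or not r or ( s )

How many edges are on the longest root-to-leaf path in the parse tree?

[E [E [E [T [T [F s]] and [F r]]] or [T [F not [F r]]]] or [T [F ( [E [T [F s]]] )]]]

6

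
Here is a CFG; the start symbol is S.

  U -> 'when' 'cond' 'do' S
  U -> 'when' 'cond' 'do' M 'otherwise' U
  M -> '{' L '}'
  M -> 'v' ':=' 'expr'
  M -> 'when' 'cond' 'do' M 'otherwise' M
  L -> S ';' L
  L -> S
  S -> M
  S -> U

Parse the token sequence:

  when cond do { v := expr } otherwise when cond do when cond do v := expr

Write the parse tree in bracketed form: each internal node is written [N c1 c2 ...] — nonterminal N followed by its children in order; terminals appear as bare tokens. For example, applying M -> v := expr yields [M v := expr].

[S [U when cond do [M { [L [S [M v := expr]]] }] otherwise [U when cond do [S [U when cond do [S [M v := expr]]]]]]]

S
U
when cond do M otherwise U
when cond do { L } otherwise U
when cond do { S } otherwise U
when cond do { M } otherwise U
when cond do { v := expr } otherwise U
when cond do { v := expr } otherwise when cond do S
when cond do { v := expr } otherwise when cond do U
when cond do { v := expr } otherwise when cond do when cond do S
when cond do { v := expr } otherwise when cond do when cond do M
when cond do { v := expr } otherwise when cond do when cond do v := expr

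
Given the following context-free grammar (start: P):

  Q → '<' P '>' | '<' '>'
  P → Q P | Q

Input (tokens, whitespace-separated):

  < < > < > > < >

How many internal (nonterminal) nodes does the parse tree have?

8

[P [Q < [P [Q < >] [P [Q < >]]] >] [P [Q < >]]]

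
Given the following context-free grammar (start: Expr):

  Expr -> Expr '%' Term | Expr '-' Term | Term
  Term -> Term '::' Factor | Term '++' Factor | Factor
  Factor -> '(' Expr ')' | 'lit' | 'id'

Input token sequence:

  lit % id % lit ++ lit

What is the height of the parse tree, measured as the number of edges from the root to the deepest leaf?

[Expr [Expr [Expr [Term [Factor lit]]] % [Term [Factor id]]] % [Term [Term [Factor lit]] ++ [Factor lit]]]

5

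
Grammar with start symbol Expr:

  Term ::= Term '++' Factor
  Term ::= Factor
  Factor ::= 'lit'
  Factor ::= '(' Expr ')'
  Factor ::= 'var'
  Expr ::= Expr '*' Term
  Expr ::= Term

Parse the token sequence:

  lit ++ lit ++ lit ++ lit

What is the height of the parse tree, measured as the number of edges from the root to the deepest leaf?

[Expr [Term [Term [Term [Term [Factor lit]] ++ [Factor lit]] ++ [Factor lit]] ++ [Factor lit]]]

6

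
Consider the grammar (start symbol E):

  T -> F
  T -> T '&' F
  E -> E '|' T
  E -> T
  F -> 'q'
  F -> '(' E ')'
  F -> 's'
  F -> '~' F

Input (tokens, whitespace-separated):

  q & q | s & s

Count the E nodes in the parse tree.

[E [E [T [T [F q]] & [F q]]] | [T [T [F s]] & [F s]]]

2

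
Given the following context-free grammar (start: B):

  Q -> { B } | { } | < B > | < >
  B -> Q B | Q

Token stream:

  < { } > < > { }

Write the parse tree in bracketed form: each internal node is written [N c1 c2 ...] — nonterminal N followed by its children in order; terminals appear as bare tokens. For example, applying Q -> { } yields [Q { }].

[B [Q < [B [Q { }]] >] [B [Q < >] [B [Q { }]]]]

B
Q B
< B > B
< Q > B
< { } > B
< { } > Q B
< { } > < > B
< { } > < > Q
< { } > < > { }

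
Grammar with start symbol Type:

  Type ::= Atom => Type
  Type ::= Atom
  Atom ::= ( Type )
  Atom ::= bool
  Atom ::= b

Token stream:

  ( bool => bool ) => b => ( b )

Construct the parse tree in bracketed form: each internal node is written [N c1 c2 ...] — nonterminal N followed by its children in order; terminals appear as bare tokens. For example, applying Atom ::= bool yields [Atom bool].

[Type [Atom ( [Type [Atom bool] => [Type [Atom bool]]] )] => [Type [Atom b] => [Type [Atom ( [Type [Atom b]] )]]]]

Type
Atom => Type
( Type ) => Type
( Atom => Type ) => Type
( bool => Type ) => Type
( bool => Atom ) => Type
( bool => bool ) => Type
( bool => bool ) => Atom => Type
( bool => bool ) => b => Type
( bool => bool ) => b => Atom
( bool => bool ) => b => ( Type )
( bool => bool ) => b => ( Atom )
( bool => bool ) => b => ( b )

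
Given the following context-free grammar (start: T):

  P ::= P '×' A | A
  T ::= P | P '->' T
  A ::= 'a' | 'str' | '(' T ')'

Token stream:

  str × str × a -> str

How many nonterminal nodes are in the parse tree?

10

[T [P [P [P [A str]] × [A str]] × [A a]] -> [T [P [A str]]]]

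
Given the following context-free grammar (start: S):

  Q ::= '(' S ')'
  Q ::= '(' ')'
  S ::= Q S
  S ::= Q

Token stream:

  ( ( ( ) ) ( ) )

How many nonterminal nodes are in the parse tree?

8

[S [Q ( [S [Q ( [S [Q ( )]] )] [S [Q ( )]]] )]]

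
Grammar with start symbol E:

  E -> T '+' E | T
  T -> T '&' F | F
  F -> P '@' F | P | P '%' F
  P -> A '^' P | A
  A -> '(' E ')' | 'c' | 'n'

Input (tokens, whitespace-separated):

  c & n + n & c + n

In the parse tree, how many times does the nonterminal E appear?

[E [T [T [F [P [A c]]]] & [F [P [A n]]]] + [E [T [T [F [P [A n]]]] & [F [P [A c]]]] + [E [T [F [P [A n]]]]]]]

3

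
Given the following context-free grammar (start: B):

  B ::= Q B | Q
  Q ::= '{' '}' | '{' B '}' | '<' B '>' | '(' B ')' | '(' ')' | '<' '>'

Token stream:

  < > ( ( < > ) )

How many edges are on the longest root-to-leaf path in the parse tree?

[B [Q < >] [B [Q ( [B [Q ( [B [Q < >]] )]] )]]]

7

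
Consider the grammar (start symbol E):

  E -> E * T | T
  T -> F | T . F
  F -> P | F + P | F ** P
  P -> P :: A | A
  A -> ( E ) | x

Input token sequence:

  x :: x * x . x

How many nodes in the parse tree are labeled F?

[E [E [T [F [P [P [A x]] :: [A x]]]]] * [T [T [F [P [A x]]]] . [F [P [A x]]]]]

3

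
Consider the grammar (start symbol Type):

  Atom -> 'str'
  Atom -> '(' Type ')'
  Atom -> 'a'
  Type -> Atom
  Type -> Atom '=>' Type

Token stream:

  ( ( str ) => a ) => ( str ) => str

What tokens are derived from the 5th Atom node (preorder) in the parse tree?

( str )

[Type [Atom ( [Type [Atom ( [Type [Atom str]] )] => [Type [Atom a]]] )] => [Type [Atom ( [Type [Atom str]] )] => [Type [Atom str]]]]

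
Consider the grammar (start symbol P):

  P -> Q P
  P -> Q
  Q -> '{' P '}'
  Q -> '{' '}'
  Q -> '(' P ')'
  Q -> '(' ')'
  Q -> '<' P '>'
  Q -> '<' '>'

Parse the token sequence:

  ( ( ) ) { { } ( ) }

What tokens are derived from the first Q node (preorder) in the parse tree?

( ( ) )

[P [Q ( [P [Q ( )]] )] [P [Q { [P [Q { }] [P [Q ( )]]] }]]]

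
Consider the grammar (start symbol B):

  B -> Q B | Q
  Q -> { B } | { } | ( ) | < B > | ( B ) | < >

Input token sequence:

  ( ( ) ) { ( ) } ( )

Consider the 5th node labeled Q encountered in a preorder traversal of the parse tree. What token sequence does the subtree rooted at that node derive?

( )

[B [Q ( [B [Q ( )]] )] [B [Q { [B [Q ( )]] }] [B [Q ( )]]]]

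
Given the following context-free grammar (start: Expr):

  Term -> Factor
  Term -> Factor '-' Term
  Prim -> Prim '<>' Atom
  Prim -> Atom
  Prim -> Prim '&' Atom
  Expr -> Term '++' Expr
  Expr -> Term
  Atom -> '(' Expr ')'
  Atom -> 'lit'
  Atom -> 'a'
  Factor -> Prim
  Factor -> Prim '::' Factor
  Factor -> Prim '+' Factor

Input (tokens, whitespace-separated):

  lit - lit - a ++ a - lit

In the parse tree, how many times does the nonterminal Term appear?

[Expr [Term [Factor [Prim [Atom lit]]] - [Term [Factor [Prim [Atom lit]]] - [Term [Factor [Prim [Atom a]]]]]] ++ [Expr [Term [Factor [Prim [Atom a]]] - [Term [Factor [Prim [Atom lit]]]]]]]

5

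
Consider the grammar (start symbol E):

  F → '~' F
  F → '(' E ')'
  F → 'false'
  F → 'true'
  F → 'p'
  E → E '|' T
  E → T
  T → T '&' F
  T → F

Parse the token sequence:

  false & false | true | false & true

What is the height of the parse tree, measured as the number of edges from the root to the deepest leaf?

[E [E [E [T [T [F false]] & [F false]]] | [T [F true]]] | [T [T [F false]] & [F true]]]

6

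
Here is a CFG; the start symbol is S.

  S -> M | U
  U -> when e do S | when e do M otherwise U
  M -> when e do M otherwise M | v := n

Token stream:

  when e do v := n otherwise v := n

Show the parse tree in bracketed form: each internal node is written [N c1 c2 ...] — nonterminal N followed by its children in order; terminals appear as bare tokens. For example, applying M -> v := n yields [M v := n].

S
M
when e do M otherwise M
when e do v := n otherwise M
when e do v := n otherwise v := n

[S [M when e do [M v := n] otherwise [M v := n]]]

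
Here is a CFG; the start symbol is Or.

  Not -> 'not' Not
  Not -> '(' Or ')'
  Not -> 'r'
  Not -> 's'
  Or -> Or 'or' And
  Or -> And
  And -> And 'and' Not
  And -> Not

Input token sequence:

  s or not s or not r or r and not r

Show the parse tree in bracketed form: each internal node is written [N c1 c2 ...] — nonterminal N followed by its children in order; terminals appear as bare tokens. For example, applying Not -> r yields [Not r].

[Or [Or [Or [Or [And [Not s]]] or [And [Not not [Not s]]]] or [And [Not not [Not r]]]] or [And [And [Not r]] and [Not not [Not r]]]]

Or
Or or And
Or or And or And
Or or And or And or And
And or And or And or And
Not or And or And or And
s or And or And or And
s or Not or And or And
s or not Not or And or And
s or not s or And or And
s or not s or Not or And
s or not s or not Not or And
s or not s or not r or And
s or not s or not r or And and Not
s or not s or not r or Not and Not
s or not s or not r or r and Not
s or not s or not r or r and not Not
s or not s or not r or r and not r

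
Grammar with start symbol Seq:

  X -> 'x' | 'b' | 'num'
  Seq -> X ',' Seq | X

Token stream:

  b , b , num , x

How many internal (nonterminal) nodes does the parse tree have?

8

[Seq [X b] , [Seq [X b] , [Seq [X num] , [Seq [X x]]]]]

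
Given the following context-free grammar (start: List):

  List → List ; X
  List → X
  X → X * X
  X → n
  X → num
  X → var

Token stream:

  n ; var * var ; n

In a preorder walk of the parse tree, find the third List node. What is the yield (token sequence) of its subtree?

n

[List [List [List [X n]] ; [X [X var] * [X var]]] ; [X n]]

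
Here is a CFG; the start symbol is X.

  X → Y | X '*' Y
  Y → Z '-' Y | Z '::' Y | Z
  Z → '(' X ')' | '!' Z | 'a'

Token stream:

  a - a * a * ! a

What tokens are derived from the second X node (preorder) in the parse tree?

a - a * a

[X [X [X [Y [Z a] - [Y [Z a]]]] * [Y [Z a]]] * [Y [Z ! [Z a]]]]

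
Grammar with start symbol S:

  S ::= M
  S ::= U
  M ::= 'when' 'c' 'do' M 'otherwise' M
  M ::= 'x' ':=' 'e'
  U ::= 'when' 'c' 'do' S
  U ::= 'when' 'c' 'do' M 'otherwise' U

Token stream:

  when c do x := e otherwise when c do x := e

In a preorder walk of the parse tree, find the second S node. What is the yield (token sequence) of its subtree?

[S [U when c do [M x := e] otherwise [U when c do [S [M x := e]]]]]

x := e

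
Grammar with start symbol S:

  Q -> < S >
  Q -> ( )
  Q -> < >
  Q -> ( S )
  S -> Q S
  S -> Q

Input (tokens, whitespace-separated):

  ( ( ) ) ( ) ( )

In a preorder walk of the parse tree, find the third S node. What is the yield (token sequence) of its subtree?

( ) ( )

[S [Q ( [S [Q ( )]] )] [S [Q ( )] [S [Q ( )]]]]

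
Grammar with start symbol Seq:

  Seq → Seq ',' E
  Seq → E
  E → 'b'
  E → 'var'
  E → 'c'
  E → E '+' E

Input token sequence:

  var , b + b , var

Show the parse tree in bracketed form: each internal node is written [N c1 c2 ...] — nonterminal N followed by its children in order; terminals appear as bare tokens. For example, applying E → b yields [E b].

Seq
Seq , E
Seq , E , E
E , E , E
var , E , E
var , E + E , E
var , b + E , E
var , b + b , E
var , b + b , var

[Seq [Seq [Seq [E var]] , [E [E b] + [E b]]] , [E var]]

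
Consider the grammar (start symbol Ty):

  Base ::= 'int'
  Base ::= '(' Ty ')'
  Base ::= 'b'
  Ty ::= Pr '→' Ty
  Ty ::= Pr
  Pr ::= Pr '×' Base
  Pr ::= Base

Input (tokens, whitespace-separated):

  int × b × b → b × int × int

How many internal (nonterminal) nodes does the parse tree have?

[Ty [Pr [Pr [Pr [Base int]] × [Base b]] × [Base b]] → [Ty [Pr [Pr [Pr [Base b]] × [Base int]] × [Base int]]]]

14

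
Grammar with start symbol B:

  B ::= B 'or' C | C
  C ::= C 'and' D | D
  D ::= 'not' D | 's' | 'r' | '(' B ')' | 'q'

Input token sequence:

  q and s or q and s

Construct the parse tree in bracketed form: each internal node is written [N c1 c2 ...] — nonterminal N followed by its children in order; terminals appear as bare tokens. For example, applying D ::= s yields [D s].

B
B or C
C or C
C and D or C
D and D or C
q and D or C
q and s or C
q and s or C and D
q and s or D and D
q and s or q and D
q and s or q and s

[B [B [C [C [D q]] and [D s]]] or [C [C [D q]] and [D s]]]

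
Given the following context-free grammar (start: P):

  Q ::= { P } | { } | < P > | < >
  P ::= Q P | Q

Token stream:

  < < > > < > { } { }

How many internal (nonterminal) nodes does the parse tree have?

[P [Q < [P [Q < >]] >] [P [Q < >] [P [Q { }] [P [Q { }]]]]]

10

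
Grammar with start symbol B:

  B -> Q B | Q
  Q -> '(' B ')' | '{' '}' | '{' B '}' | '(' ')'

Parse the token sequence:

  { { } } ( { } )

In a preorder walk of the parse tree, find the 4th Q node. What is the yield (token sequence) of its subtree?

[B [Q { [B [Q { }]] }] [B [Q ( [B [Q { }]] )]]]

{ }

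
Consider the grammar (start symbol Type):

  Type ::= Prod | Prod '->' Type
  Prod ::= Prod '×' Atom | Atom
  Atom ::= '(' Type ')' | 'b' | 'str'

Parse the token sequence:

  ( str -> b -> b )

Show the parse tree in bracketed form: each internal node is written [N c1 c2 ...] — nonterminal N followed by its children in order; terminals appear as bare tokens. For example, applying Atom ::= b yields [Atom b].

[Type [Prod [Atom ( [Type [Prod [Atom str]] -> [Type [Prod [Atom b]] -> [Type [Prod [Atom b]]]]] )]]]

Type
Prod
Atom
( Type )
( Prod -> Type )
( Atom -> Type )
( str -> Type )
( str -> Prod -> Type )
( str -> Atom -> Type )
( str -> b -> Type )
( str -> b -> Prod )
( str -> b -> Atom )
( str -> b -> b )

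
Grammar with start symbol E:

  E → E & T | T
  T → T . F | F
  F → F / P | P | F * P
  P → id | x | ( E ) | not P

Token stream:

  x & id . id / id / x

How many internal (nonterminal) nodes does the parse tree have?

15

[E [E [T [F [P x]]]] & [T [T [F [P id]]] . [F [F [F [P id]] / [P id]] / [P x]]]]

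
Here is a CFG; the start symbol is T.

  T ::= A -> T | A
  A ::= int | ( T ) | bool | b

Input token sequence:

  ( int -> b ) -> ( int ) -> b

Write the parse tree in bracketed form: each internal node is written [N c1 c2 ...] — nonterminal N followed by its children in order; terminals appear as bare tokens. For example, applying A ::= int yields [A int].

[T [A ( [T [A int] -> [T [A b]]] )] -> [T [A ( [T [A int]] )] -> [T [A b]]]]

T
A -> T
( T ) -> T
( A -> T ) -> T
( int -> T ) -> T
( int -> A ) -> T
( int -> b ) -> T
( int -> b ) -> A -> T
( int -> b ) -> ( T ) -> T
( int -> b ) -> ( A ) -> T
( int -> b ) -> ( int ) -> T
( int -> b ) -> ( int ) -> A
( int -> b ) -> ( int ) -> b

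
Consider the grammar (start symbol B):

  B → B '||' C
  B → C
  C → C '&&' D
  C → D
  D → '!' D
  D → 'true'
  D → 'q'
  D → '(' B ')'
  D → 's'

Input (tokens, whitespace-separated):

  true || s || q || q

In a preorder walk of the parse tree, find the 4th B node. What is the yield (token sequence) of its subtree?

[B [B [B [B [C [D true]]] || [C [D s]]] || [C [D q]]] || [C [D q]]]

true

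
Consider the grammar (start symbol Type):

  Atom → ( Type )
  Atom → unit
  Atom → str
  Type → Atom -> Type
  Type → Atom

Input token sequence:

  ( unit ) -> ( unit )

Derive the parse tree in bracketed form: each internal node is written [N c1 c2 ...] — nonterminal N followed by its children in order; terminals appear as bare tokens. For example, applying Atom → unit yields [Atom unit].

[Type [Atom ( [Type [Atom unit]] )] -> [Type [Atom ( [Type [Atom unit]] )]]]

Type
Atom -> Type
( Type ) -> Type
( Atom ) -> Type
( unit ) -> Type
( unit ) -> Atom
( unit ) -> ( Type )
( unit ) -> ( Atom )
( unit ) -> ( unit )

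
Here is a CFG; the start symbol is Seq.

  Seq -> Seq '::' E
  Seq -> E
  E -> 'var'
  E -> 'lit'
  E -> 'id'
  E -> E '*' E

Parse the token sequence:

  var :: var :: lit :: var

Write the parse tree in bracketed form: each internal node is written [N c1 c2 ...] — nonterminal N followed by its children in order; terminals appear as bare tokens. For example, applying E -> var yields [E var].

[Seq [Seq [Seq [Seq [E var]] :: [E var]] :: [E lit]] :: [E var]]

Seq
Seq :: E
Seq :: E :: E
Seq :: E :: E :: E
E :: E :: E :: E
var :: E :: E :: E
var :: var :: E :: E
var :: var :: lit :: E
var :: var :: lit :: var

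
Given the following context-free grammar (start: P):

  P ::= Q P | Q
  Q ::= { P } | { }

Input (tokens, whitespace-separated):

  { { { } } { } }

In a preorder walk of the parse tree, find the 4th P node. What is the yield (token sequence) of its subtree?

{ }

[P [Q { [P [Q { [P [Q { }]] }] [P [Q { }]]] }]]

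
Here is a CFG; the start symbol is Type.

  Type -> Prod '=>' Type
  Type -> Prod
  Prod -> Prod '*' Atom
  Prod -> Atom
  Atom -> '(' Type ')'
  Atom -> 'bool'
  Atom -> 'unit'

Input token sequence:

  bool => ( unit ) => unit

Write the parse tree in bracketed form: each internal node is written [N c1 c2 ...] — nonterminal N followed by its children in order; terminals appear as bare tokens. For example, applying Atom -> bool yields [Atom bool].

Type
Prod => Type
Atom => Type
bool => Type
bool => Prod => Type
bool => Atom => Type
bool => ( Type ) => Type
bool => ( Prod ) => Type
bool => ( Atom ) => Type
bool => ( unit ) => Type
bool => ( unit ) => Prod
bool => ( unit ) => Atom
bool => ( unit ) => unit

[Type [Prod [Atom bool]] => [Type [Prod [Atom ( [Type [Prod [Atom unit]]] )]] => [Type [Prod [Atom unit]]]]]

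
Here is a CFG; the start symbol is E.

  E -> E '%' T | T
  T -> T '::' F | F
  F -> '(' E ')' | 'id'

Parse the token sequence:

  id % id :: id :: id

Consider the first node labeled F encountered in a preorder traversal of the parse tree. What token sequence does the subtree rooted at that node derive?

[E [E [T [F id]]] % [T [T [T [F id]] :: [F id]] :: [F id]]]

id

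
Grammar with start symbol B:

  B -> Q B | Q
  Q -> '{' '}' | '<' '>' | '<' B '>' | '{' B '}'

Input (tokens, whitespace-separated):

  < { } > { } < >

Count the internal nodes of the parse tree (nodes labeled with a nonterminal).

[B [Q < [B [Q { }]] >] [B [Q { }] [B [Q < >]]]]

8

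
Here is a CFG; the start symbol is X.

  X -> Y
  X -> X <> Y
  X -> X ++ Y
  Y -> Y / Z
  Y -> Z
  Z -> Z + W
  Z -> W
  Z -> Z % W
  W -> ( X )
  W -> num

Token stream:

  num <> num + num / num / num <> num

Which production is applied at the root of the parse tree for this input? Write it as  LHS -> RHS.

[X [X [X [Y [Z [W num]]]] <> [Y [Y [Y [Z [Z [W num]] + [W num]]] / [Z [W num]]] / [Z [W num]]]] <> [Y [Z [W num]]]]

X -> X <> Y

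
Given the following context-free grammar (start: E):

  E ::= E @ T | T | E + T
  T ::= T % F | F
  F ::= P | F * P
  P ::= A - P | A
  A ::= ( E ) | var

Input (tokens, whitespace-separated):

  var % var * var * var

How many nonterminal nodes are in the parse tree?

15

[E [T [T [F [P [A var]]]] % [F [F [F [P [A var]]] * [P [A var]]] * [P [A var]]]]]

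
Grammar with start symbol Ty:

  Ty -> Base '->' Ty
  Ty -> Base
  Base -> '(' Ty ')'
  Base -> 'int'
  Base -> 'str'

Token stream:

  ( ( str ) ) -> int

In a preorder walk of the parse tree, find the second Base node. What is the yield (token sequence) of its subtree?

[Ty [Base ( [Ty [Base ( [Ty [Base str]] )]] )] -> [Ty [Base int]]]

( str )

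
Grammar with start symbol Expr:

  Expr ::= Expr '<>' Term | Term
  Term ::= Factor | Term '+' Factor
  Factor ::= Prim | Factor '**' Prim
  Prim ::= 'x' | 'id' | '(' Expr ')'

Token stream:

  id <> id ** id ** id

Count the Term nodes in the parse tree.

2

[Expr [Expr [Term [Factor [Prim id]]]] <> [Term [Factor [Factor [Factor [Prim id]] ** [Prim id]] ** [Prim id]]]]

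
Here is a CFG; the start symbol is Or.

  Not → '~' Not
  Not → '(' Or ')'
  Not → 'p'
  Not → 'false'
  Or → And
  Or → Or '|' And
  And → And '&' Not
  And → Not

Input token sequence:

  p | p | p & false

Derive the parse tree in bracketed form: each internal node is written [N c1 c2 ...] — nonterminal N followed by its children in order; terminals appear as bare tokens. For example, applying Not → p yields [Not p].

Or
Or | And
Or | And | And
And | And | And
Not | And | And
p | And | And
p | Not | And
p | p | And
p | p | And & Not
p | p | Not & Not
p | p | p & Not
p | p | p & false

[Or [Or [Or [And [Not p]]] | [And [Not p]]] | [And [And [Not p]] & [Not false]]]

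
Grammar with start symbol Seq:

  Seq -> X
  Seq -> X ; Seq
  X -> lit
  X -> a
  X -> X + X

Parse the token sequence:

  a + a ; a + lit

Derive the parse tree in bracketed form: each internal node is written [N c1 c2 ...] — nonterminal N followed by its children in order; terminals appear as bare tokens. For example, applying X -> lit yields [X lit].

Seq
X ; Seq
X + X ; Seq
a + X ; Seq
a + a ; Seq
a + a ; X
a + a ; X + X
a + a ; a + X
a + a ; a + lit

[Seq [X [X a] + [X a]] ; [Seq [X [X a] + [X lit]]]]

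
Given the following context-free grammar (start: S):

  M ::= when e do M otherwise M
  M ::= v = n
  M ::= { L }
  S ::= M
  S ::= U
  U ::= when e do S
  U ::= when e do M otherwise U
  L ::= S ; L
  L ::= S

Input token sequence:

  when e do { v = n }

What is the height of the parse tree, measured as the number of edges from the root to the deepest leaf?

7

[S [U when e do [S [M { [L [S [M v = n]]] }]]]]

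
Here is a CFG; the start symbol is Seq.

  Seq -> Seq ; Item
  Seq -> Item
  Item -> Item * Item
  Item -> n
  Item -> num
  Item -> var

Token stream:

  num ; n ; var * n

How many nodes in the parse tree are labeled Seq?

3

[Seq [Seq [Seq [Item num]] ; [Item n]] ; [Item [Item var] * [Item n]]]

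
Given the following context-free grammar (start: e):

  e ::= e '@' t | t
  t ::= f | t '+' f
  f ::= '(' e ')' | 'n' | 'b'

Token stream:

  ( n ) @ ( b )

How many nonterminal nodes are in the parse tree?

[e [e [t [f ( [e [t [f n]]] )]]] @ [t [f ( [e [t [f b]]] )]]]

12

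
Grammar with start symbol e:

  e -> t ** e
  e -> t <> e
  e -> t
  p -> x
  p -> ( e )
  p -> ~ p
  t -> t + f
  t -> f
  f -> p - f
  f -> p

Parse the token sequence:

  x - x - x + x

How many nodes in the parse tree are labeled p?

4

[e [t [t [f [p x] - [f [p x] - [f [p x]]]]] + [f [p x]]]]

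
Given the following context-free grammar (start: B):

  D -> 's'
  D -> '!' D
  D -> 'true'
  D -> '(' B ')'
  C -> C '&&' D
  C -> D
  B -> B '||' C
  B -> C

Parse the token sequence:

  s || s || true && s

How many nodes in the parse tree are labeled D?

4

[B [B [B [C [D s]]] || [C [D s]]] || [C [C [D true]] && [D s]]]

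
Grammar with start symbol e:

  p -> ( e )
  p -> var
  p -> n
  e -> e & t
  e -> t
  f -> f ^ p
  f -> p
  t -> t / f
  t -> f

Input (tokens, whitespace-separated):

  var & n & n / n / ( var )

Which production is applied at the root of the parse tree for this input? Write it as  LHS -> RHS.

[e [e [e [t [f [p var]]]] & [t [f [p n]]]] & [t [t [t [f [p n]]] / [f [p n]]] / [f [p ( [e [t [f [p var]]]] )]]]]

e -> e & t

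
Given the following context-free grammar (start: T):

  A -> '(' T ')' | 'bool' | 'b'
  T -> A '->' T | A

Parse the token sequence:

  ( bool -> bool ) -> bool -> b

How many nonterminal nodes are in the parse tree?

10

[T [A ( [T [A bool] -> [T [A bool]]] )] -> [T [A bool] -> [T [A b]]]]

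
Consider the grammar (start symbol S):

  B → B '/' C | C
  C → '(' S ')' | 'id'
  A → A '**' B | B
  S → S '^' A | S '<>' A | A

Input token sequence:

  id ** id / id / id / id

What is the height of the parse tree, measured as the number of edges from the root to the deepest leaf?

7

[S [A [A [B [C id]]] ** [B [B [B [B [C id]] / [C id]] / [C id]] / [C id]]]]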